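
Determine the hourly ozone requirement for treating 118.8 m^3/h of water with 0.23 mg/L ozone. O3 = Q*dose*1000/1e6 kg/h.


O3 demand (mg/h) = Q * dose * 1000 = 118.8 * 0.23 * 1000 = 27324 mg/h
Convert mg to kg: 27324 / 1e6 = 0.027324 kg/h

0.027324 kg/h


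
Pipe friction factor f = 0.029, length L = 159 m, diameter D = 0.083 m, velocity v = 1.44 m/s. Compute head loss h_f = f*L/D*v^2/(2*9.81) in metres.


v^2 = 1.44^2 = 2.0736 m^2/s^2
L/D = 159/0.083 = 1915.6627
h_f = f*(L/D)*v^2/(2g) = 0.029 * 1915.6627 * 2.0736 / 19.62 = 5.87142 m

5.87142 m


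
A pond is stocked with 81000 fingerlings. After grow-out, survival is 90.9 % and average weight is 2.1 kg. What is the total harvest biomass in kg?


Survivors = 81000 * 90.9/100 = 73629 fish
Harvest biomass = survivors * W_f = 73629 * 2.1 = 154620.9 kg

154620.9 kg


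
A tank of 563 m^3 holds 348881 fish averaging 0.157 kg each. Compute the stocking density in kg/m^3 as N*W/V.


Total biomass = 348881 fish * 0.157 kg = 54774.317 kg
Density = total biomass / volume = 54774.317 / 563 = 97.2901 kg/m^3

97.2901 kg/m^3


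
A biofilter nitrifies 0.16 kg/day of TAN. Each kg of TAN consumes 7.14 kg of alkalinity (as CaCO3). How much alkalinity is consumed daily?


Alkalinity factor: 7.14 kg CaCO3 consumed per kg TAN nitrified
alk = 0.16 kg TAN * 7.14 = 1.1424 kg CaCO3/day

1.1424 kg CaCO3/day


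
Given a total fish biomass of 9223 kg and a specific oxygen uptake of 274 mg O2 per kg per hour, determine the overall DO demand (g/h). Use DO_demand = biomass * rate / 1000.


Total O2 consumption (mg/h) = 9223 kg * 274 mg/(kg*h) = 2527102 mg/h
Convert to g/h: 2527102 / 1000 = 2527.102 g/h

2527.102 g/h


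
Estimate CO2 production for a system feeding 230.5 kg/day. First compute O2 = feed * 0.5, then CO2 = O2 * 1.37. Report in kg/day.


O2 = 230.5 * 0.5 = 115.25
CO2 = 115.25 * 1.37 = 157.8925

157.8925 kg/day


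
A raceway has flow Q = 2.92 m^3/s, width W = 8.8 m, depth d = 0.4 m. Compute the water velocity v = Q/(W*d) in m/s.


Cross-sectional area = W * d = 8.8 * 0.4 = 3.52 m^2
Velocity = Q / A = 2.92 / 3.52 = 0.829545 m/s

0.829545 m/s


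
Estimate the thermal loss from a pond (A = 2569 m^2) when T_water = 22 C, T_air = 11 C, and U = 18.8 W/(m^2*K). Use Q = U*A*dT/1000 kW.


Temperature difference dT = 22 - 11 = 11 K
Heat loss (W) = U * A * dT = 18.8 * 2569 * 11 = 531269.2 W
Convert to kW: 531269.2 / 1000 = 531.2692 kW

531.2692 kW


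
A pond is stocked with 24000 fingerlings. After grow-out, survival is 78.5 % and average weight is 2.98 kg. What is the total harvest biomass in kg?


Survivors = 24000 * 78.5/100 = 18840 fish
Harvest biomass = survivors * W_f = 18840 * 2.98 = 56143.2 kg

56143.2 kg


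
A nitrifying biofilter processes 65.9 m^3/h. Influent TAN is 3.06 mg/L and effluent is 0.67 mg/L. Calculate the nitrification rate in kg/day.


Concentration drop: TAN_in - TAN_out = 3.06 - 0.67 = 2.39 mg/L
Hourly TAN removed = Q * dTAN = 65.9 m^3/h * 2.39 mg/L = 157.501 g/h  (m^3/h * mg/L = g/h)
Daily TAN removed = 157.501 * 24 = 3780.024 g/day
Convert to kg/day: 3780.024 / 1000 = 3.780024 kg/day

3.780024 kg/day


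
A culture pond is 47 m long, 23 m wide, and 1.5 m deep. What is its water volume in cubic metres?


Base area = L * W = 47 * 23 = 1081 m^2
Volume = area * depth = 1081 * 1.5 = 1621.5 m^3

1621.5 m^3


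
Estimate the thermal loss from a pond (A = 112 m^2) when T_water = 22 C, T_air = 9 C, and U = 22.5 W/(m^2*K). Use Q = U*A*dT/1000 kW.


Temperature difference dT = 22 - 9 = 13 K
Heat loss (W) = U * A * dT = 22.5 * 112 * 13 = 32760 W
Convert to kW: 32760 / 1000 = 32.76 kW

32.76 kW


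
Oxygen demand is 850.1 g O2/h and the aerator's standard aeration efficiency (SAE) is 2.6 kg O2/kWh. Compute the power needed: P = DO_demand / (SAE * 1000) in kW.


SAE in g O2/kWh = 2.6 * 1000 = 2600 g/kWh
P = DO_demand / SAE_g = 850.1 / 2600 = 0.326962 kW

0.326962 kW


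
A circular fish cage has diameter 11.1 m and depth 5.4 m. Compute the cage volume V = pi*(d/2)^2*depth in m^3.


r = d/2 = 11.1/2 = 5.55 m
Base area = pi*r^2 = pi*5.55^2 = 96.768908 m^2
Volume = 96.768908 * 5.4 = 522.552 m^3

522.552 m^3


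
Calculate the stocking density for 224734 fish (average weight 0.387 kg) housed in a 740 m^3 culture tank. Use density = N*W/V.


Total biomass = 224734 fish * 0.387 kg = 86972.058 kg
Density = total biomass / volume = 86972.058 / 740 = 117.53 kg/m^3

117.53 kg/m^3


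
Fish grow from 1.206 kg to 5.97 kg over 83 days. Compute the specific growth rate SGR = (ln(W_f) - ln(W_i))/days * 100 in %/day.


ln(W_f) = ln(5.97) = 1.7867469
ln(W_i) = ln(1.206) = 0.1873091
ln(W_f) - ln(W_i) = 1.7867469 - 0.1873091 = 1.5994378
SGR = 1.5994378 / 83 * 100 = 1.92703 %/day

1.92703 %/day


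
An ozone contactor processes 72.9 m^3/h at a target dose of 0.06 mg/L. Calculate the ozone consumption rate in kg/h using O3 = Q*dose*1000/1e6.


O3 demand (mg/h) = Q * dose * 1000 = 72.9 * 0.06 * 1000 = 4374 mg/h
Convert mg to kg: 4374 / 1e6 = 0.004374 kg/h

0.004374 kg/h


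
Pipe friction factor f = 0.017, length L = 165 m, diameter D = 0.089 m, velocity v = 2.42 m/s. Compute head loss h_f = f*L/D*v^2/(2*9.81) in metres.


v^2 = 2.42^2 = 5.8564 m^2/s^2
L/D = 165/0.089 = 1853.9326
h_f = f*(L/D)*v^2/(2g) = 0.017 * 1853.9326 * 5.8564 / 19.62 = 9.40751 m

9.40751 m


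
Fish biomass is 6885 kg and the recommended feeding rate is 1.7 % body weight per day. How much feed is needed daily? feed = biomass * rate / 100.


Feeding rate fraction = 1.7% / 100 = 0.017
Daily feed = 6885 kg * 0.017 = 117.045 kg/day

117.045 kg/day


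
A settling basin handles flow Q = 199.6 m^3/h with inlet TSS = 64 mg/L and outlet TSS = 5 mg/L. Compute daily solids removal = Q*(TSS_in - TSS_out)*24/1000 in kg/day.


Concentration drop: TSS_in - TSS_out = 64 - 5 = 59 mg/L
Hourly solids removed = Q * dTSS = 199.6 m^3/h * 59 mg/L = 11776.4 g/h  (m^3/h * mg/L = g/h)
Daily solids removed = 11776.4 * 24 = 282633.6 g/day
Convert g to kg: 282633.6 / 1000 = 282.6336 kg/day

282.6336 kg/day


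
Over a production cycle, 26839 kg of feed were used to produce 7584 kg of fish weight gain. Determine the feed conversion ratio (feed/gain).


FCR = feed consumed / weight gained
FCR = 26839 kg / 7584 kg = 3.5389

3.5389


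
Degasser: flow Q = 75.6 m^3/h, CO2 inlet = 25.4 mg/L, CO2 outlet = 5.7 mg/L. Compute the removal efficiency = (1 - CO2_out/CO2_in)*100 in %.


CO2_out / CO2_in = 5.7 / 25.4 = 0.22440945
Fraction remaining = 0.22440945
efficiency = (1 - 0.22440945) * 100 = 77.5591 %

77.5591 %


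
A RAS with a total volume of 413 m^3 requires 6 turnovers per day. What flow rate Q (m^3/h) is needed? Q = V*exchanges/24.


Daily recirculation volume = 413 m^3 * 6 = 2478 m^3/day
Flow rate Q = daily volume / 24 h = 2478 / 24 = 103.25 m^3/h

103.25 m^3/h


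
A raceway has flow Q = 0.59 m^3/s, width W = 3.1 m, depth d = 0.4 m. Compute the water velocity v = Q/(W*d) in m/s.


Cross-sectional area = W * d = 3.1 * 0.4 = 1.24 m^2
Velocity = Q / A = 0.59 / 1.24 = 0.475806 m/s

0.475806 m/s


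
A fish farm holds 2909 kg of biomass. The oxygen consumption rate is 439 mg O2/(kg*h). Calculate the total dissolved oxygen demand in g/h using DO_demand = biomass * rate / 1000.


Total O2 consumption (mg/h) = 2909 kg * 439 mg/(kg*h) = 1277051 mg/h
Convert to g/h: 1277051 / 1000 = 1277.051 g/h

1277.051 g/h


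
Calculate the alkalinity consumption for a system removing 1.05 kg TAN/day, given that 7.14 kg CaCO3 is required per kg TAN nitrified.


Alkalinity factor: 7.14 kg CaCO3 consumed per kg TAN nitrified
alk = 1.05 kg TAN * 7.14 = 7.497 kg CaCO3/day

7.497 kg CaCO3/day


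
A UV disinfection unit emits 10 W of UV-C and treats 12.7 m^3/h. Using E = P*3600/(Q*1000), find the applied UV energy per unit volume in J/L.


Energy delivered per hour = 10 W * 3600 s = 36000 J/h
Volume treated per hour = 12.7 m^3/h * 1000 = 12700 L/h
dose = 36000 / 12700 = 2.83465 J/L

2.83465 J/L


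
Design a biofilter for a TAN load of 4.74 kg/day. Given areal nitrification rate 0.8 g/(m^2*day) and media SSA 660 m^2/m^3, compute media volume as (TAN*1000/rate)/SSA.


A = 4.74*1000 / 0.8 = 5925 m^2
V = 5925 / 660 = 8.97727

8.97727 m^3


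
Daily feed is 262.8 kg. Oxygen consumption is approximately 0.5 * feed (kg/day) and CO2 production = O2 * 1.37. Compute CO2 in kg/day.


O2 = 262.8 * 0.5 = 131.4
CO2 = 131.4 * 1.37 = 180.018

180.018 kg/day


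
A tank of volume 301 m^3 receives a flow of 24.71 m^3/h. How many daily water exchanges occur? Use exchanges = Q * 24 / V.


Daily flow volume = 24.71 m^3/h * 24 h = 593.04 m^3/day
Exchanges = daily flow / tank volume = 593.04 / 301 = 1.97023 exchanges/day

1.97023 exchanges/day


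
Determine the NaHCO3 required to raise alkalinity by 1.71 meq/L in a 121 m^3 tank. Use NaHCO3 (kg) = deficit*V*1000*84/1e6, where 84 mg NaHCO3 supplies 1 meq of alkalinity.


Tank volume in L = 121 m^3 * 1000 = 121000 L
Total meq required = 1.71 meq/L * 121000 L = 206910 meq
NaHCO3 mass = 206910 meq * 84 mg/meq / 1e6 = 17.3804 kg

17.3804 kg


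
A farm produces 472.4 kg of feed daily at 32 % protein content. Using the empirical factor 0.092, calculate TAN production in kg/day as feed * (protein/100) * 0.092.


Protein in feed = 472.4 * 32/100 = 151.168 kg/day
TAN = protein * 0.092 = 151.168 * 0.092 = 13.907456 kg/day

13.907456 kg/day


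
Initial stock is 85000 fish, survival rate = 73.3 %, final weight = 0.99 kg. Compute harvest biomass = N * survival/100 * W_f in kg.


Survivors = 85000 * 73.3/100 = 62305 fish
Harvest biomass = survivors * W_f = 62305 * 0.99 = 61681.95 kg

61681.95 kg


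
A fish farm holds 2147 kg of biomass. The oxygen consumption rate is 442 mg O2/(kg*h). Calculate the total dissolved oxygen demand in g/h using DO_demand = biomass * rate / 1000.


Total O2 consumption (mg/h) = 2147 kg * 442 mg/(kg*h) = 948974 mg/h
Convert to g/h: 948974 / 1000 = 948.974 g/h

948.974 g/h


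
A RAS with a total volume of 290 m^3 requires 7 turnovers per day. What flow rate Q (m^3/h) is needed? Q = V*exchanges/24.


Daily recirculation volume = 290 m^3 * 7 = 2030 m^3/day
Flow rate Q = daily volume / 24 h = 2030 / 24 = 84.5833 m^3/h

84.5833 m^3/h


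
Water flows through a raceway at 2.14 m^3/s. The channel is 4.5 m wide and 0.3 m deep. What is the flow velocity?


Cross-sectional area = W * d = 4.5 * 0.3 = 1.35 m^2
Velocity = Q / A = 2.14 / 1.35 = 1.58519 m/s

1.58519 m/s


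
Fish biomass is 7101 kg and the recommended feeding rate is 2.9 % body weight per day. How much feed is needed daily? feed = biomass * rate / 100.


Feeding rate fraction = 2.9% / 100 = 0.029
Daily feed = 7101 kg * 0.029 = 205.929 kg/day

205.929 kg/day


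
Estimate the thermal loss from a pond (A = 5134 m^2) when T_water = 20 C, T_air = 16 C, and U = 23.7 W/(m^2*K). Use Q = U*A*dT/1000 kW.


Temperature difference dT = 20 - 16 = 4 K
Heat loss (W) = U * A * dT = 23.7 * 5134 * 4 = 486703.2 W
Convert to kW: 486703.2 / 1000 = 486.7032 kW

486.7032 kW


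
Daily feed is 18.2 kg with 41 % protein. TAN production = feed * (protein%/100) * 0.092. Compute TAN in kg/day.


Protein in feed = 18.2 * 41/100 = 7.462 kg/day
TAN = protein * 0.092 = 7.462 * 0.092 = 0.686504 kg/day

0.686504 kg/day


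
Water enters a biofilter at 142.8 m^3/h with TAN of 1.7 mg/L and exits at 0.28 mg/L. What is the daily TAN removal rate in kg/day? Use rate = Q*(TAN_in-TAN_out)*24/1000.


Concentration drop: TAN_in - TAN_out = 1.7 - 0.28 = 1.42 mg/L
Hourly TAN removed = Q * dTAN = 142.8 m^3/h * 1.42 mg/L = 202.776 g/h  (m^3/h * mg/L = g/h)
Daily TAN removed = 202.776 * 24 = 4866.624 g/day
Convert to kg/day: 4866.624 / 1000 = 4.866624 kg/day

4.866624 kg/day


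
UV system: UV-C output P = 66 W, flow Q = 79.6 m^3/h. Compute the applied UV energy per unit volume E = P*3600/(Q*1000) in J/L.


Energy delivered per hour = 66 W * 3600 s = 237600 J/h
Volume treated per hour = 79.6 m^3/h * 1000 = 79600 L/h
dose = 237600 / 79600 = 2.98492 J/L

2.98492 J/L


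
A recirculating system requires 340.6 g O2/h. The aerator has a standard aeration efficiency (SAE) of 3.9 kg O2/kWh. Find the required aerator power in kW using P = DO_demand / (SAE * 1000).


SAE in g O2/kWh = 3.9 * 1000 = 3900 g/kWh
P = DO_demand / SAE_g = 340.6 / 3900 = 0.0873333 kW

0.0873333 kW


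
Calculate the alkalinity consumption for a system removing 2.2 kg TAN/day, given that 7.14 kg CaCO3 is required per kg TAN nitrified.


Alkalinity factor: 7.14 kg CaCO3 consumed per kg TAN nitrified
alk = 2.2 kg TAN * 7.14 = 15.708 kg CaCO3/day

15.708 kg CaCO3/day


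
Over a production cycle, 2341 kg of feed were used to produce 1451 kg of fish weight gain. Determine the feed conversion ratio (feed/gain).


FCR = feed consumed / weight gained
FCR = 2341 kg / 1451 kg = 1.61337

1.61337


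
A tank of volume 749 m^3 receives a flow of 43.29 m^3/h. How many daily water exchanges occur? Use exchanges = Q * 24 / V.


Daily flow volume = 43.29 m^3/h * 24 h = 1038.96 m^3/day
Exchanges = daily flow / tank volume = 1038.96 / 749 = 1.38713 exchanges/day

1.38713 exchanges/day


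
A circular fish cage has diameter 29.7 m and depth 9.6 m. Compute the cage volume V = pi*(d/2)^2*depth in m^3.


r = d/2 = 29.7/2 = 14.85 m
Base area = pi*r^2 = pi*14.85^2 = 692.79187 m^2
Volume = 692.79187 * 9.6 = 6650.8 m^3

6650.8 m^3


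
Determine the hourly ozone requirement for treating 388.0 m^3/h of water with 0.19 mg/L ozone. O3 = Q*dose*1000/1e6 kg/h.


O3 demand (mg/h) = Q * dose * 1000 = 388.0 * 0.19 * 1000 = 73720 mg/h
Convert mg to kg: 73720 / 1e6 = 0.07372 kg/h

0.07372 kg/h


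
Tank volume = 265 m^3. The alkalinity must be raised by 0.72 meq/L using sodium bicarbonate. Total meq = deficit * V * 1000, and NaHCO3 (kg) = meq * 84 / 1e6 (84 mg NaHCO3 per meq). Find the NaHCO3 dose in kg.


Tank volume in L = 265 m^3 * 1000 = 265000 L
Total meq required = 0.72 meq/L * 265000 L = 190800 meq
NaHCO3 mass = 190800 meq * 84 mg/meq / 1e6 = 16.0272 kg

16.0272 kg


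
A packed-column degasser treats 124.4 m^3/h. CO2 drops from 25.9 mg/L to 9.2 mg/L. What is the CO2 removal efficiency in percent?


CO2_out / CO2_in = 9.2 / 25.9 = 0.35521236
Fraction remaining = 0.35521236
efficiency = (1 - 0.35521236) * 100 = 64.4788 %

64.4788 %


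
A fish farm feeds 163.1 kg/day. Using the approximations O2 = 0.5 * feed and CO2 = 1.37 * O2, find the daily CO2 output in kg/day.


O2 = 163.1 * 0.5 = 81.55
CO2 = 81.55 * 1.37 = 111.7235

111.7235 kg/day


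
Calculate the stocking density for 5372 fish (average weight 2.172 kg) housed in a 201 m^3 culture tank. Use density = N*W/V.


Total biomass = 5372 fish * 2.172 kg = 11667.984 kg
Density = total biomass / volume = 11667.984 / 201 = 58.0497 kg/m^3

58.0497 kg/m^3


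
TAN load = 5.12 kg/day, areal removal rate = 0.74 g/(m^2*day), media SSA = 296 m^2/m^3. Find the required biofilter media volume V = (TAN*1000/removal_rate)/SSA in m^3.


A = 5.12*1000 / 0.74 = 6918.9189 m^2
V = 6918.9189 / 296 = 23.3747

23.3747 m^3


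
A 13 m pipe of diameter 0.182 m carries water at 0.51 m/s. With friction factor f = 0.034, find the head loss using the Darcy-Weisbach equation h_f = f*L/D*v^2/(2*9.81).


v^2 = 0.51^2 = 0.2601 m^2/s^2
L/D = 13/0.182 = 71.428571
h_f = f*(L/D)*v^2/(2g) = 0.034 * 71.428571 * 0.2601 / 19.62 = 0.0321953 m

0.0321953 m


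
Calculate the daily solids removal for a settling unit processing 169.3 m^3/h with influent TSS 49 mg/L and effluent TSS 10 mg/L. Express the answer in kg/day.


Concentration drop: TSS_in - TSS_out = 49 - 10 = 39 mg/L
Hourly solids removed = Q * dTSS = 169.3 m^3/h * 39 mg/L = 6602.7 g/h  (m^3/h * mg/L = g/h)
Daily solids removed = 6602.7 * 24 = 158464.8 g/day
Convert g to kg: 158464.8 / 1000 = 158.4648 kg/day

158.4648 kg/day


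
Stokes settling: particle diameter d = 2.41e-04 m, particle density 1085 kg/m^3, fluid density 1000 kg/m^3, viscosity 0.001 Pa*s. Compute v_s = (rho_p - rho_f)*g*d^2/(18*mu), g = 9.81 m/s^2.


Density difference: rho_p - rho_f = 1085 - 1000 = 85 kg/m^3
d^2 = (2.41e-04)^2 = 5.8081e-08 m^2
Numerator = (rho_p - rho_f) * g * d^2 = 85 * 9.81 * 5.8081e-08 = 4.8430842e-05
Denominator = 18 * mu = 18 * 0.001 = 0.018
v_s = 4.8430842e-05 / 0.018 = 0.0026906 m/s
Check: Re = rho_f * v_s * d / mu = 1000 * 0.0026906 * 2.41e-04 / 0.001 = 0.648 < 1, so Stokes' law applies.

0.0026906 m/s


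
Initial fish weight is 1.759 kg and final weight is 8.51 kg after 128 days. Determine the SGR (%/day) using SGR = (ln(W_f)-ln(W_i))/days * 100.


ln(W_f) = ln(8.51) = 2.1412419
ln(W_i) = ln(1.759) = 0.56474547
ln(W_f) - ln(W_i) = 2.1412419 - 0.56474547 = 1.5764964
SGR = 1.5764964 / 128 * 100 = 1.23164 %/day

1.23164 %/day


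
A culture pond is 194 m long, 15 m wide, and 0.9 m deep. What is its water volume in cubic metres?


Base area = L * W = 194 * 15 = 2910 m^2
Volume = area * depth = 2910 * 0.9 = 2619 m^3

2619 m^3


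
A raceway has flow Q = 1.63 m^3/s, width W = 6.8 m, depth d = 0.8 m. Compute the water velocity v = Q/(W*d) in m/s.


Cross-sectional area = W * d = 6.8 * 0.8 = 5.44 m^2
Velocity = Q / A = 1.63 / 5.44 = 0.299632 m/s

0.299632 m/s


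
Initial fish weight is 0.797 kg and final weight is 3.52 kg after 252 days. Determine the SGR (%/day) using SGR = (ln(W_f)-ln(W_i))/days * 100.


ln(W_f) = ln(3.52) = 1.258461
ln(W_i) = ln(0.797) = -0.2269006
ln(W_f) - ln(W_i) = 1.258461 - -0.2269006 = 1.4853616
SGR = 1.4853616 / 252 * 100 = 0.589429 %/day

0.589429 %/day


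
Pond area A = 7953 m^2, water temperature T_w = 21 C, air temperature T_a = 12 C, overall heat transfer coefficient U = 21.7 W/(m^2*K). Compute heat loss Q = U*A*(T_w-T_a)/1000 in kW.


Temperature difference dT = 21 - 12 = 9 K
Heat loss (W) = U * A * dT = 21.7 * 7953 * 9 = 1553220.9 W
Convert to kW: 1553220.9 / 1000 = 1553.2209 kW

1553.2209 kW


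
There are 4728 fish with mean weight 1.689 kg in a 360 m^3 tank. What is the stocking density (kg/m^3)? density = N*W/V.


Total biomass = 4728 fish * 1.689 kg = 7985.592 kg
Density = total biomass / volume = 7985.592 / 360 = 22.1822 kg/m^3

22.1822 kg/m^3


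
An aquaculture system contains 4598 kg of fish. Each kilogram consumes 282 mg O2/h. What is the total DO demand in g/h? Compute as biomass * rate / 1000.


Total O2 consumption (mg/h) = 4598 kg * 282 mg/(kg*h) = 1296636 mg/h
Convert to g/h: 1296636 / 1000 = 1296.636 g/h

1296.636 g/h


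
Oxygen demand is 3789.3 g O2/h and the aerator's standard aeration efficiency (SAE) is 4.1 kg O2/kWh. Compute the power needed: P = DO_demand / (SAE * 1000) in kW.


SAE in g O2/kWh = 4.1 * 1000 = 4100 g/kWh
P = DO_demand / SAE_g = 3789.3 / 4100 = 0.92422 kW

0.92422 kW


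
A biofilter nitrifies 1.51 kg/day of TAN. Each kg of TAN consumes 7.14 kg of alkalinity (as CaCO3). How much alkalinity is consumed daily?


Alkalinity factor: 7.14 kg CaCO3 consumed per kg TAN nitrified
alk = 1.51 kg TAN * 7.14 = 10.7814 kg CaCO3/day

10.7814 kg CaCO3/day


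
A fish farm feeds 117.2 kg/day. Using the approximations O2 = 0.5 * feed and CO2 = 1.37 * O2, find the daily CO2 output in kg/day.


O2 = 117.2 * 0.5 = 58.6
CO2 = 58.6 * 1.37 = 80.282

80.282 kg/day


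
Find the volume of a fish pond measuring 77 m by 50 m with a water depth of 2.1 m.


Base area = L * W = 77 * 50 = 3850 m^2
Volume = area * depth = 3850 * 2.1 = 8085 m^3

8085 m^3


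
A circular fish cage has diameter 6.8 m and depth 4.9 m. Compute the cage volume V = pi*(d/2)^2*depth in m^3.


r = d/2 = 6.8/2 = 3.4 m
Base area = pi*r^2 = pi*3.4^2 = 36.316811 m^2
Volume = 36.316811 * 4.9 = 177.952 m^3

177.952 m^3


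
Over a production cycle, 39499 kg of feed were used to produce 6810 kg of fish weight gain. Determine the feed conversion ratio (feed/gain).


FCR = feed consumed / weight gained
FCR = 39499 kg / 6810 kg = 5.80015

5.80015


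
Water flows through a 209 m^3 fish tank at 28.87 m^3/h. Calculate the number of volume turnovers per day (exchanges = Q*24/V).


Daily flow volume = 28.87 m^3/h * 24 h = 692.88 m^3/day
Exchanges = daily flow / tank volume = 692.88 / 209 = 3.31522 exchanges/day

3.31522 exchanges/day


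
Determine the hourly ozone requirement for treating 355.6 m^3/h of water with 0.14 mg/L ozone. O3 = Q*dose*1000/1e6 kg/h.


O3 demand (mg/h) = Q * dose * 1000 = 355.6 * 0.14 * 1000 = 49784 mg/h
Convert mg to kg: 49784 / 1e6 = 0.049784 kg/h

0.049784 kg/h


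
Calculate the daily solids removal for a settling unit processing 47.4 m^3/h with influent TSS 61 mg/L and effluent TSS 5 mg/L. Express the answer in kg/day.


Concentration drop: TSS_in - TSS_out = 61 - 5 = 56 mg/L
Hourly solids removed = Q * dTSS = 47.4 m^3/h * 56 mg/L = 2654.4 g/h  (m^3/h * mg/L = g/h)
Daily solids removed = 2654.4 * 24 = 63705.6 g/day
Convert g to kg: 63705.6 / 1000 = 63.7056 kg/day

63.7056 kg/day


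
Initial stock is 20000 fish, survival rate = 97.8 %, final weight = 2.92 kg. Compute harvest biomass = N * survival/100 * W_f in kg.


Survivors = 20000 * 97.8/100 = 19560 fish
Harvest biomass = survivors * W_f = 19560 * 2.92 = 57115.2 kg

57115.2 kg


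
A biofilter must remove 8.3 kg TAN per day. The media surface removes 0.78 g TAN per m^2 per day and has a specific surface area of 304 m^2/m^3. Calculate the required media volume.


A = 8.3*1000 / 0.78 = 10641.026 m^2
V = 10641.026 / 304 = 35.0034

35.0034 m^3


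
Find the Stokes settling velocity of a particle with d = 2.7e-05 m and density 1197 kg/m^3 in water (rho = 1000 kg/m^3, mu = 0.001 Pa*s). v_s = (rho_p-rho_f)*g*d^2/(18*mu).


Density difference: rho_p - rho_f = 1197 - 1000 = 197 kg/m^3
d^2 = (2.7e-05)^2 = 7.29e-10 m^2
Numerator = (rho_p - rho_f) * g * d^2 = 197 * 9.81 * 7.29e-10 = 1.4088435e-06
Denominator = 18 * mu = 18 * 0.001 = 0.018
v_s = 1.4088435e-06 / 0.018 = 7.82691e-05 m/s
Check: Re = rho_f * v_s * d / mu = 1000 * 7.82691e-05 * 2.7e-05 / 0.001 = 0.00211 < 1, so Stokes' law applies.

7.82691e-05 m/s


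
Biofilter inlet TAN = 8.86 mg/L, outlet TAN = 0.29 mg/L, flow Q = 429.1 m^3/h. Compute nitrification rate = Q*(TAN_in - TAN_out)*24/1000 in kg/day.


Concentration drop: TAN_in - TAN_out = 8.86 - 0.29 = 8.57 mg/L
Hourly TAN removed = Q * dTAN = 429.1 m^3/h * 8.57 mg/L = 3677.387 g/h  (m^3/h * mg/L = g/h)
Daily TAN removed = 3677.387 * 24 = 88257.288 g/day
Convert to kg/day: 88257.288 / 1000 = 88.257288 kg/day

88.257288 kg/day


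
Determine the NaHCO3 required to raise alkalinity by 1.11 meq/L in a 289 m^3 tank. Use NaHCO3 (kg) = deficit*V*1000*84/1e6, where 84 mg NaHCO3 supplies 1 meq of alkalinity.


Tank volume in L = 289 m^3 * 1000 = 289000 L
Total meq required = 1.11 meq/L * 289000 L = 320790 meq
NaHCO3 mass = 320790 meq * 84 mg/meq / 1e6 = 26.9464 kg

26.9464 kg


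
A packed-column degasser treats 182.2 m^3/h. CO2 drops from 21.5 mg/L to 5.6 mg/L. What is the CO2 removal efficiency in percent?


CO2_out / CO2_in = 5.6 / 21.5 = 0.26046512
Fraction remaining = 0.26046512
efficiency = (1 - 0.26046512) * 100 = 73.9535 %

73.9535 %


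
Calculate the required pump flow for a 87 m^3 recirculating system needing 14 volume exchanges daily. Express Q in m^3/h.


Daily recirculation volume = 87 m^3 * 14 = 1218 m^3/day
Flow rate Q = daily volume / 24 h = 1218 / 24 = 50.75 m^3/h

50.75 m^3/h


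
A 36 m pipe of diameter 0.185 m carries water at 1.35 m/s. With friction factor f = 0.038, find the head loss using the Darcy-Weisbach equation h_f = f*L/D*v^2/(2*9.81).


v^2 = 1.35^2 = 1.8225 m^2/s^2
L/D = 36/0.185 = 194.59459
h_f = f*(L/D)*v^2/(2g) = 0.038 * 194.59459 * 1.8225 / 19.62 = 0.686883 m

0.686883 m


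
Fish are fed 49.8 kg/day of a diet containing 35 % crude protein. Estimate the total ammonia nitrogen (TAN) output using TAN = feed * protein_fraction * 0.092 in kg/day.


Protein in feed = 49.8 * 35/100 = 17.43 kg/day
TAN = protein * 0.092 = 17.43 * 0.092 = 1.60356 kg/day

1.60356 kg/day


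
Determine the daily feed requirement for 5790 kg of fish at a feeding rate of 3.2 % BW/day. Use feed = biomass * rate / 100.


Feeding rate fraction = 3.2% / 100 = 0.032
Daily feed = 5790 kg * 0.032 = 185.28 kg/day

185.28 kg/day


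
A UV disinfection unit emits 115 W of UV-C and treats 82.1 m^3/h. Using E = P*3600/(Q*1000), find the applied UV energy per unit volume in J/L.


Energy delivered per hour = 115 W * 3600 s = 414000 J/h
Volume treated per hour = 82.1 m^3/h * 1000 = 82100 L/h
dose = 414000 / 82100 = 5.04263 J/L

5.04263 J/L


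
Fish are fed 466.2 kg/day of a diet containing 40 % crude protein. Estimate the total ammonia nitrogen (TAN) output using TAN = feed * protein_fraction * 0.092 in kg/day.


Protein in feed = 466.2 * 40/100 = 186.48 kg/day
TAN = protein * 0.092 = 186.48 * 0.092 = 17.15616 kg/day

17.15616 kg/day


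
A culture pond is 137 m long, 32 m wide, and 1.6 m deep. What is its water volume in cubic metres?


Base area = L * W = 137 * 32 = 4384 m^2
Volume = area * depth = 4384 * 1.6 = 7014.4 m^3

7014.4 m^3


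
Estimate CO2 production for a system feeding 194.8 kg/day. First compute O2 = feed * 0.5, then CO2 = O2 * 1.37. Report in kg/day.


O2 = 194.8 * 0.5 = 97.4
CO2 = 97.4 * 1.37 = 133.438

133.438 kg/day


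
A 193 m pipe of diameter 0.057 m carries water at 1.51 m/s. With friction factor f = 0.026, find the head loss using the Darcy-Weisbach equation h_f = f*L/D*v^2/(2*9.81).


v^2 = 1.51^2 = 2.2801 m^2/s^2
L/D = 193/0.057 = 3385.9649
h_f = f*(L/D)*v^2/(2g) = 0.026 * 3385.9649 * 2.2801 / 19.62 = 10.2308 m

10.2308 m


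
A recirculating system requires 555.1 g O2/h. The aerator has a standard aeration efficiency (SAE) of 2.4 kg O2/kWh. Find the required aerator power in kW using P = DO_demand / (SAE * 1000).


SAE in g O2/kWh = 2.4 * 1000 = 2400 g/kWh
P = DO_demand / SAE_g = 555.1 / 2400 = 0.231292 kW

0.231292 kW


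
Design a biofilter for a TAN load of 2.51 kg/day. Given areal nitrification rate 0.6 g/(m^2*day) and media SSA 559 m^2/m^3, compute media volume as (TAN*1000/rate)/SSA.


A = 2.51*1000 / 0.6 = 4183.3333 m^2
V = 4183.3333 / 559 = 7.4836

7.4836 m^3


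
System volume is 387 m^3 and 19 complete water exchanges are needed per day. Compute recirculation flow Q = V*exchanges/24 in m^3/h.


Daily recirculation volume = 387 m^3 * 19 = 7353 m^3/day
Flow rate Q = daily volume / 24 h = 7353 / 24 = 306.375 m^3/h

306.375 m^3/h


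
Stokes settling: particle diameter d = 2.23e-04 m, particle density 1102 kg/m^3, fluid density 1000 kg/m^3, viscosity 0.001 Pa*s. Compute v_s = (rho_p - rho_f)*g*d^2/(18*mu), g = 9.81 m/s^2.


Density difference: rho_p - rho_f = 1102 - 1000 = 102 kg/m^3
d^2 = (2.23e-04)^2 = 4.9729e-08 m^2
Numerator = (rho_p - rho_f) * g * d^2 = 102 * 9.81 * 4.9729e-08 = 4.9759832e-05
Denominator = 18 * mu = 18 * 0.001 = 0.018
v_s = 4.9759832e-05 / 0.018 = 0.00276444 m/s
Check: Re = rho_f * v_s * d / mu = 1000 * 0.00276444 * 2.23e-04 / 0.001 = 0.616 < 1, so Stokes' law applies.

0.00276444 m/s


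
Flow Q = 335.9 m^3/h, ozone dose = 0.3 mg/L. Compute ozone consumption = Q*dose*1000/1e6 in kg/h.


O3 demand (mg/h) = Q * dose * 1000 = 335.9 * 0.3 * 1000 = 100770 mg/h
Convert mg to kg: 100770 / 1e6 = 0.10077 kg/h

0.10077 kg/h


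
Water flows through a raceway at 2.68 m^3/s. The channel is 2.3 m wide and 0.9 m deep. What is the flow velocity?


Cross-sectional area = W * d = 2.3 * 0.9 = 2.07 m^2
Velocity = Q / A = 2.68 / 2.07 = 1.29469 m/s

1.29469 m/s


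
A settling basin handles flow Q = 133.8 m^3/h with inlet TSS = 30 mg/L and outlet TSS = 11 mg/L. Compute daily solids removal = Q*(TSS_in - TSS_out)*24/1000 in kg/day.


Concentration drop: TSS_in - TSS_out = 30 - 11 = 19 mg/L
Hourly solids removed = Q * dTSS = 133.8 m^3/h * 19 mg/L = 2542.2 g/h  (m^3/h * mg/L = g/h)
Daily solids removed = 2542.2 * 24 = 61012.8 g/day
Convert g to kg: 61012.8 / 1000 = 61.0128 kg/day

61.0128 kg/day


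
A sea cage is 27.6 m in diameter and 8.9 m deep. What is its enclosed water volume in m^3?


r = d/2 = 27.6/2 = 13.8 m
Base area = pi*r^2 = pi*13.8^2 = 598.2849 m^2
Volume = 598.2849 * 8.9 = 5324.74 m^3

5324.74 m^3


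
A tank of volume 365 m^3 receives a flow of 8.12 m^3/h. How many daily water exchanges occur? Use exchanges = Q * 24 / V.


Daily flow volume = 8.12 m^3/h * 24 h = 194.88 m^3/day
Exchanges = daily flow / tank volume = 194.88 / 365 = 0.533918 exchanges/day

0.533918 exchanges/day


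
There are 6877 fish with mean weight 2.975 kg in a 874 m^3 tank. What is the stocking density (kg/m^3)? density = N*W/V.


Total biomass = 6877 fish * 2.975 kg = 20459.075 kg
Density = total biomass / volume = 20459.075 / 874 = 23.4086 kg/m^3

23.4086 kg/m^3


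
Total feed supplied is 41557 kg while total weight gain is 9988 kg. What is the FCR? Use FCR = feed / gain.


FCR = feed consumed / weight gained
FCR = 41557 kg / 9988 kg = 4.16069

4.16069


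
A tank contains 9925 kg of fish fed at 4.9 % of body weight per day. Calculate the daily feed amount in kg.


Feeding rate fraction = 4.9% / 100 = 0.049
Daily feed = 9925 kg * 0.049 = 486.325 kg/day

486.325 kg/day


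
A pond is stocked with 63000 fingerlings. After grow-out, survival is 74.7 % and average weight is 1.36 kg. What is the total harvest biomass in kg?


Survivors = 63000 * 74.7/100 = 47061 fish
Harvest biomass = survivors * W_f = 47061 * 1.36 = 64002.96 kg

64002.96 kg


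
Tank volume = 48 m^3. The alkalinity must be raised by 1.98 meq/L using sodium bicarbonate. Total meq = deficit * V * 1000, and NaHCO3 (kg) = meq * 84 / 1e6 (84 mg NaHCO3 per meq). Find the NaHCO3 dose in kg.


Tank volume in L = 48 m^3 * 1000 = 48000 L
Total meq required = 1.98 meq/L * 48000 L = 95040 meq
NaHCO3 mass = 95040 meq * 84 mg/meq / 1e6 = 7.98336 kg

7.98336 kg


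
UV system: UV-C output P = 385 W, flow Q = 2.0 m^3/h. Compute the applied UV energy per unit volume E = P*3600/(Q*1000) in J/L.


Energy delivered per hour = 385 W * 3600 s = 1386000 J/h
Volume treated per hour = 2.0 m^3/h * 1000 = 2000 L/h
dose = 1386000 / 2000 = 693 J/L

693 J/L


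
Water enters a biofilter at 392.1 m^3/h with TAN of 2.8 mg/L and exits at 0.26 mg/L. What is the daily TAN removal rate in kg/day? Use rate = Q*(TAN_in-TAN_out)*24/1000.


Concentration drop: TAN_in - TAN_out = 2.8 - 0.26 = 2.54 mg/L
Hourly TAN removed = Q * dTAN = 392.1 m^3/h * 2.54 mg/L = 995.934 g/h  (m^3/h * mg/L = g/h)
Daily TAN removed = 995.934 * 24 = 23902.416 g/day
Convert to kg/day: 23902.416 / 1000 = 23.902416 kg/day

23.902416 kg/day


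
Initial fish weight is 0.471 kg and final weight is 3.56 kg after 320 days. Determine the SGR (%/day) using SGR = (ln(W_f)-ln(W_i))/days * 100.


ln(W_f) = ln(3.56) = 1.2697605
ln(W_i) = ln(0.471) = -0.75289718
ln(W_f) - ln(W_i) = 1.2697605 - -0.75289718 = 2.0226577
SGR = 2.0226577 / 320 * 100 = 0.632081 %/day

0.632081 %/day


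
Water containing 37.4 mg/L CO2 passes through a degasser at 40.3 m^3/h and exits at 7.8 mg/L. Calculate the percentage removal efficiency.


CO2_out / CO2_in = 7.8 / 37.4 = 0.20855615
Fraction remaining = 0.20855615
efficiency = (1 - 0.20855615) * 100 = 79.1444 %

79.1444 %


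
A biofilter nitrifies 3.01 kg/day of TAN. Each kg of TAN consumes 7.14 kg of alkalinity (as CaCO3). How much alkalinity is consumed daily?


Alkalinity factor: 7.14 kg CaCO3 consumed per kg TAN nitrified
alk = 3.01 kg TAN * 7.14 = 21.4914 kg CaCO3/day

21.4914 kg CaCO3/day


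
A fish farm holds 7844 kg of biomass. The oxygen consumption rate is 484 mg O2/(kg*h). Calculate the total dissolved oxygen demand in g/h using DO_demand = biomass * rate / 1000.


Total O2 consumption (mg/h) = 7844 kg * 484 mg/(kg*h) = 3796496 mg/h
Convert to g/h: 3796496 / 1000 = 3796.496 g/h

3796.496 g/h


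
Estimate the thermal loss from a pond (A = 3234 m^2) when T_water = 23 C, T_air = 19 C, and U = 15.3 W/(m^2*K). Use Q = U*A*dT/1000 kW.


Temperature difference dT = 23 - 19 = 4 K
Heat loss (W) = U * A * dT = 15.3 * 3234 * 4 = 197920.8 W
Convert to kW: 197920.8 / 1000 = 197.9208 kW

197.9208 kW


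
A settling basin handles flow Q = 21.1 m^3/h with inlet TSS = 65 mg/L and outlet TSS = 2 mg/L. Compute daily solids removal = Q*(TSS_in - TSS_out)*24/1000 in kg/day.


Concentration drop: TSS_in - TSS_out = 65 - 2 = 63 mg/L
Hourly solids removed = Q * dTSS = 21.1 m^3/h * 63 mg/L = 1329.3 g/h  (m^3/h * mg/L = g/h)
Daily solids removed = 1329.3 * 24 = 31903.2 g/day
Convert g to kg: 31903.2 / 1000 = 31.9032 kg/day

31.9032 kg/day


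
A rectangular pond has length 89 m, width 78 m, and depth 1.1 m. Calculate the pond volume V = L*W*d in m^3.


Base area = L * W = 89 * 78 = 6942 m^2
Volume = area * depth = 6942 * 1.1 = 7636.2 m^3

7636.2 m^3


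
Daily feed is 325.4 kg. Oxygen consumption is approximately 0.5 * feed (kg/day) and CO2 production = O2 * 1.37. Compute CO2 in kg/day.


O2 = 325.4 * 0.5 = 162.7
CO2 = 162.7 * 1.37 = 222.899

222.899 kg/day


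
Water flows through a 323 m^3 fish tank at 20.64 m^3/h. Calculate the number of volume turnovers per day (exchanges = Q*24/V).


Daily flow volume = 20.64 m^3/h * 24 h = 495.36 m^3/day
Exchanges = daily flow / tank volume = 495.36 / 323 = 1.53362 exchanges/day

1.53362 exchanges/day


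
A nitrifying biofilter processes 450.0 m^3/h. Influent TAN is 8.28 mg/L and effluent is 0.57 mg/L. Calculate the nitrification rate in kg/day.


Concentration drop: TAN_in - TAN_out = 8.28 - 0.57 = 7.71 mg/L
Hourly TAN removed = Q * dTAN = 450.0 m^3/h * 7.71 mg/L = 3469.5 g/h  (m^3/h * mg/L = g/h)
Daily TAN removed = 3469.5 * 24 = 83268 g/day
Convert to kg/day: 83268 / 1000 = 83.268 kg/day

83.268 kg/day


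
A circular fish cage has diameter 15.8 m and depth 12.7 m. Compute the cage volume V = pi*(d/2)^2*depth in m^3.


r = d/2 = 15.8/2 = 7.9 m
Base area = pi*r^2 = pi*7.9^2 = 196.0668 m^2
Volume = 196.0668 * 12.7 = 2490.05 m^3

2490.05 m^3


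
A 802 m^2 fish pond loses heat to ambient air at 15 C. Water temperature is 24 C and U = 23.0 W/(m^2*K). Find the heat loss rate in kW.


Temperature difference dT = 24 - 15 = 9 K
Heat loss (W) = U * A * dT = 23.0 * 802 * 9 = 166014 W
Convert to kW: 166014 / 1000 = 166.014 kW

166.014 kW


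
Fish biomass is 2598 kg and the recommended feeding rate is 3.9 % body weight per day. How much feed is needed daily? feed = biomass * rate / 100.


Feeding rate fraction = 3.9% / 100 = 0.039
Daily feed = 2598 kg * 0.039 = 101.322 kg/day

101.322 kg/day


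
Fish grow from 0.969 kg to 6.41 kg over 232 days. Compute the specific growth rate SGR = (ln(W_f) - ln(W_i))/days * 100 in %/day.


ln(W_f) = ln(6.41) = 1.8578593
ln(W_i) = ln(0.969) = -0.031490667
ln(W_f) - ln(W_i) = 1.8578593 - -0.031490667 = 1.88935
SGR = 1.88935 / 232 * 100 = 0.814375 %/day

0.814375 %/day


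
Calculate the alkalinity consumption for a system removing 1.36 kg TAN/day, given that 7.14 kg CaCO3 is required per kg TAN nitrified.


Alkalinity factor: 7.14 kg CaCO3 consumed per kg TAN nitrified
alk = 1.36 kg TAN * 7.14 = 9.7104 kg CaCO3/day

9.7104 kg CaCO3/day


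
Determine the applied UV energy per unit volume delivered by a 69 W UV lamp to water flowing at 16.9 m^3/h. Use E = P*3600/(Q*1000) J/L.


Energy delivered per hour = 69 W * 3600 s = 248400 J/h
Volume treated per hour = 16.9 m^3/h * 1000 = 16900 L/h
dose = 248400 / 16900 = 14.6982 J/L

14.6982 J/L


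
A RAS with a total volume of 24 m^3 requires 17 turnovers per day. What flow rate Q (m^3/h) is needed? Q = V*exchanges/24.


Daily recirculation volume = 24 m^3 * 17 = 408 m^3/day
Flow rate Q = daily volume / 24 h = 408 / 24 = 17 m^3/h

17 m^3/h


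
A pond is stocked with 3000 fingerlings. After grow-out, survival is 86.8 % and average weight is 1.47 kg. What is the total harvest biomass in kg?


Survivors = 3000 * 86.8/100 = 2604 fish
Harvest biomass = survivors * W_f = 2604 * 1.47 = 3827.88 kg

3827.88 kg


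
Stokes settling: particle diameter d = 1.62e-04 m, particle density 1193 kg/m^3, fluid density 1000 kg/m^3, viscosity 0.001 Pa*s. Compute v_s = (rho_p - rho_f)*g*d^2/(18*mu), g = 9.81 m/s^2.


Density difference: rho_p - rho_f = 1193 - 1000 = 193 kg/m^3
d^2 = (1.62e-04)^2 = 2.6244e-08 m^2
Numerator = (rho_p - rho_f) * g * d^2 = 193 * 9.81 * 2.6244e-08 = 4.9688553e-05
Denominator = 18 * mu = 18 * 0.001 = 0.018
v_s = 4.9688553e-05 / 0.018 = 0.00276048 m/s
Check: Re = rho_f * v_s * d / mu = 1000 * 0.00276048 * 1.62e-04 / 0.001 = 0.447 < 1, so Stokes' law applies.

0.00276048 m/s


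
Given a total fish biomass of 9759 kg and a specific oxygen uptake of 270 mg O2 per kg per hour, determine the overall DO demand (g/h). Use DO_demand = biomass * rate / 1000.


Total O2 consumption (mg/h) = 9759 kg * 270 mg/(kg*h) = 2634930 mg/h
Convert to g/h: 2634930 / 1000 = 2634.93 g/h

2634.93 g/h


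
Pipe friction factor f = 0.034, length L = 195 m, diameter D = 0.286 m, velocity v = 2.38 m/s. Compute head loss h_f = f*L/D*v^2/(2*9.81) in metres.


v^2 = 2.38^2 = 5.6644 m^2/s^2
L/D = 195/0.286 = 681.81818
h_f = f*(L/D)*v^2/(2g) = 0.034 * 681.81818 * 5.6644 / 19.62 = 6.69272 m

6.69272 m


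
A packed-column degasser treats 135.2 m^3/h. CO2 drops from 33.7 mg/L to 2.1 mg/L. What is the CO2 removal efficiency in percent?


CO2_out / CO2_in = 2.1 / 33.7 = 0.06231454
Fraction remaining = 0.06231454
efficiency = (1 - 0.06231454) * 100 = 93.7685 %

93.7685 %


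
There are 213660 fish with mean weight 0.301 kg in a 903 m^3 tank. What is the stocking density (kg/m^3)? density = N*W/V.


Total biomass = 213660 fish * 0.301 kg = 64311.66 kg
Density = total biomass / volume = 64311.66 / 903 = 71.22 kg/m^3

71.22 kg/m^3


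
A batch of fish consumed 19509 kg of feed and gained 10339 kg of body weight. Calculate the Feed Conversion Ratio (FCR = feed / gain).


FCR = feed consumed / weight gained
FCR = 19509 kg / 10339 kg = 1.88693

1.88693


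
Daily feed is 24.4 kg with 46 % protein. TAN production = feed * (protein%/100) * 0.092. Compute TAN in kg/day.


Protein in feed = 24.4 * 46/100 = 11.224 kg/day
TAN = protein * 0.092 = 11.224 * 0.092 = 1.032608 kg/day

1.032608 kg/day


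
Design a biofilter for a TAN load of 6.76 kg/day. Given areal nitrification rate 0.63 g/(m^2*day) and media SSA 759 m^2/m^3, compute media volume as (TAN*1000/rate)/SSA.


A = 6.76*1000 / 0.63 = 10730.159 m^2
V = 10730.159 / 759 = 14.1372

14.1372 m^3


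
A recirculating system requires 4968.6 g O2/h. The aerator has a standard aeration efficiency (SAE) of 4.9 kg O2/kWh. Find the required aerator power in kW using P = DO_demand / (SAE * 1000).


SAE in g O2/kWh = 4.9 * 1000 = 4900 g/kWh
P = DO_demand / SAE_g = 4968.6 / 4900 = 1.014 kW

1.014 kW


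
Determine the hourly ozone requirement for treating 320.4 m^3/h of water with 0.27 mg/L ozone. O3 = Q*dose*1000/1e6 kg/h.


O3 demand (mg/h) = Q * dose * 1000 = 320.4 * 0.27 * 1000 = 86508 mg/h
Convert mg to kg: 86508 / 1e6 = 0.086508 kg/h

0.086508 kg/h


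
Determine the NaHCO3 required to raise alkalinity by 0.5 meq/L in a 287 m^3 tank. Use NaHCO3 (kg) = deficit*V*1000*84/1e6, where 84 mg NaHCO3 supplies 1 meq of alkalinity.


Tank volume in L = 287 m^3 * 1000 = 287000 L
Total meq required = 0.5 meq/L * 287000 L = 143500 meq
NaHCO3 mass = 143500 meq * 84 mg/meq / 1e6 = 12.054 kg

12.054 kg


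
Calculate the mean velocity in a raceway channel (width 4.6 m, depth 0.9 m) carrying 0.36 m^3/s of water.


Cross-sectional area = W * d = 4.6 * 0.9 = 4.14 m^2
Velocity = Q / A = 0.36 / 4.14 = 0.0869565 m/s

0.0869565 m/s


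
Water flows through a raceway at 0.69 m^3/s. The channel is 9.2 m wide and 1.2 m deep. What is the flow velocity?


Cross-sectional area = W * d = 9.2 * 1.2 = 11.04 m^2
Velocity = Q / A = 0.69 / 11.04 = 0.0625 m/s

0.0625 m/s


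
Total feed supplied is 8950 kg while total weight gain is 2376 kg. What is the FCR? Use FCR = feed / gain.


FCR = feed consumed / weight gained
FCR = 8950 kg / 2376 kg = 3.76684

3.76684
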